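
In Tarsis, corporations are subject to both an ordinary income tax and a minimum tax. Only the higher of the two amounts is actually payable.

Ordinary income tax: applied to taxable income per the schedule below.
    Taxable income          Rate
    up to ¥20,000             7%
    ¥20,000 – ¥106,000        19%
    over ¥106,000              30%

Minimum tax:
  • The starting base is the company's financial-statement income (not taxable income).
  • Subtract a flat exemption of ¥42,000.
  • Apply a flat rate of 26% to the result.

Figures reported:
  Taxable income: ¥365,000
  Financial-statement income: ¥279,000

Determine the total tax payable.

¥95,440

Ordinary income tax:
  ¥20,000 × 7% = ¥1,400
  ¥86,000 × 19% = ¥16,340
  ¥259,000 × 30% = ¥77,700
  → ¥95,440

Minimum tax:
  Base (financial-statement income): ¥279,000
  Less exemption ¥42,000 → base ¥237,000
  ¥237,000 × 26% = ¥61,620

¥95,440 > ¥61,620, so the ordinary income tax governs.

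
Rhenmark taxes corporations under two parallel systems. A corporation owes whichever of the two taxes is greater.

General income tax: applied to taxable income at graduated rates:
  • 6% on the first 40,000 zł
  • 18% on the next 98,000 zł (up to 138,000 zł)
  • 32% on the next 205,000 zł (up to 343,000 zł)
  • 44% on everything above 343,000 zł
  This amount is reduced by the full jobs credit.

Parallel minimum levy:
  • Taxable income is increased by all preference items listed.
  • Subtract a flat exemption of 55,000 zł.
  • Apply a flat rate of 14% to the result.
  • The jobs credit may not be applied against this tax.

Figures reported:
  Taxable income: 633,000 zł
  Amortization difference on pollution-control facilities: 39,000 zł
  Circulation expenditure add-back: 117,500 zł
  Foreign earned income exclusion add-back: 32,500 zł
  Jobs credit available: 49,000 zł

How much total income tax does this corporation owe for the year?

164,240 zł

Parallel minimum levy:
  Adjusted income: 633,000 zł + 39,000 zł + 117,500 zł + 32,500 zł = 822,000 zł
  Less exemption 55,000 zł → base 767,000 zł
  767,000 zł × 14% = 107,380 zł

General income tax:
  40,000 zł × 6% = 2,400 zł
  98,000 zł × 18% = 17,640 zł
  205,000 zł × 32% = 65,600 zł
  290,000 zł × 44% = 127,600 zł
  → 213,240 zł
  Less jobs credit 49,000 zł → 164,240 zł

164,240 zł > 107,380 zł, so the general income tax governs.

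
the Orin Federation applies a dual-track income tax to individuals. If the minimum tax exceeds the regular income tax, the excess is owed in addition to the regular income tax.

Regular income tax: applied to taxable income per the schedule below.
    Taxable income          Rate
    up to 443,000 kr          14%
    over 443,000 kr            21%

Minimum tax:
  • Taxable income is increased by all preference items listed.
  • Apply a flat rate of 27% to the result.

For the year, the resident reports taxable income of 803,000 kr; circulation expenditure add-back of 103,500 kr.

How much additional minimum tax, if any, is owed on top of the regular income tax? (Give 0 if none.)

Regular income tax:
  443,000 kr × 14% = 62,020 kr
  360,000 kr × 21% = 75,600 kr
  → 137,620 kr

Minimum tax:
  Adjusted income: 803,000 kr + 103,500 kr = 906,500 kr
  906,500 kr × 27% = 244,755 kr

Excess of minimum tax over regular income tax: 244,755 kr − 137,620 kr = 107,135 kr.

107,135 kr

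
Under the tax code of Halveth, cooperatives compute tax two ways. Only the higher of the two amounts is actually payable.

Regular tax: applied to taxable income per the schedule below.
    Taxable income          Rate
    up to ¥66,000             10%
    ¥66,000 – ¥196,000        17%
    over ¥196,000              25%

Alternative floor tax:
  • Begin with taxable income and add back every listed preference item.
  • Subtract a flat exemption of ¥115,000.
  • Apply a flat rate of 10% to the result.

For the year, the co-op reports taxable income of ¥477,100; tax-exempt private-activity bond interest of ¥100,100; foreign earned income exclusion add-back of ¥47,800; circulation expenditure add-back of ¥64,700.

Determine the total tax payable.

Regular tax:
  ¥66,000 × 10% = ¥6,600
  ¥130,000 × 17% = ¥22,100
  ¥281,100 × 25% = ¥70,275
  → ¥98,975

Alternative floor tax:
  Adjusted income: ¥477,100 + ¥100,100 + ¥47,800 + ¥64,700 = ¥689,700
  Less exemption ¥115,000 → base ¥574,700
  ¥574,700 × 10% = ¥57,470

¥98,975 > ¥57,470, so the regular tax governs.

¥98,975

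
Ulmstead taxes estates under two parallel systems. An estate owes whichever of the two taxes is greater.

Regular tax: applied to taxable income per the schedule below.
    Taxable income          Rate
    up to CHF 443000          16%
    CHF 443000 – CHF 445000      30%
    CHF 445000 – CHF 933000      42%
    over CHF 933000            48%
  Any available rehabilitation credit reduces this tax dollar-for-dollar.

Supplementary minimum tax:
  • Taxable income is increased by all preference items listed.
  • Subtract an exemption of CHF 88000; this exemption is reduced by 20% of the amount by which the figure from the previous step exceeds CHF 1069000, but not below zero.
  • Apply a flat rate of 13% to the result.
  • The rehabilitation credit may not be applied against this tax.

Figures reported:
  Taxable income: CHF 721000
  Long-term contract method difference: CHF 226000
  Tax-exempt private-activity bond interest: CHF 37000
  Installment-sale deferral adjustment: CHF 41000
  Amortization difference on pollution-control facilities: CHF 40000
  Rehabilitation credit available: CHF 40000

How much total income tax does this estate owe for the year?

CHF 147400

Regular tax:
  CHF 443000 × 16% = CHF 70880
  CHF 2000 × 30% = CHF 600
  CHF 276000 × 42% = CHF 115920
  → CHF 187400
  Less rehabilitation credit CHF 40000 → CHF 147400

Supplementary minimum tax:
  Adjusted income: CHF 721000 + CHF 226000 + CHF 37000 + CHF 41000 + CHF 40000 = CHF 1065000
  Exemption: CHF 1065000 ≤ CHF 1069000, so full CHF 88000 applies
  Base: CHF 1065000 − CHF 88000 = CHF 977000
  CHF 977000 × 13% = CHF 127010

CHF 147400 > CHF 127010, so the regular tax governs.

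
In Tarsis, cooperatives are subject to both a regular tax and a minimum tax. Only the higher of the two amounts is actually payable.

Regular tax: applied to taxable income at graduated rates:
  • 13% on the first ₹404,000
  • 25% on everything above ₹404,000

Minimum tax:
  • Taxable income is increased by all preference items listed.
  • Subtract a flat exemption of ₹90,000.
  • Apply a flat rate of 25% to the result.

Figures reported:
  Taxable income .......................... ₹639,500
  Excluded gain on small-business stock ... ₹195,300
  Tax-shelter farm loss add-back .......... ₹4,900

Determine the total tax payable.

Minimum tax:
  Adjusted income: ₹639,500 + ₹195,300 + ₹4,900 = ₹839,700
  Less exemption ₹90,000 → base ₹749,700
  ₹749,700 × 25% = ₹187,425

Regular tax:
  ₹404,000 × 13% = ₹52,520
  ₹235,500 × 25% = ₹58,875
  → ₹111,395

₹187,425 > ₹111,395, so the minimum tax is the binding amount.

₹187,425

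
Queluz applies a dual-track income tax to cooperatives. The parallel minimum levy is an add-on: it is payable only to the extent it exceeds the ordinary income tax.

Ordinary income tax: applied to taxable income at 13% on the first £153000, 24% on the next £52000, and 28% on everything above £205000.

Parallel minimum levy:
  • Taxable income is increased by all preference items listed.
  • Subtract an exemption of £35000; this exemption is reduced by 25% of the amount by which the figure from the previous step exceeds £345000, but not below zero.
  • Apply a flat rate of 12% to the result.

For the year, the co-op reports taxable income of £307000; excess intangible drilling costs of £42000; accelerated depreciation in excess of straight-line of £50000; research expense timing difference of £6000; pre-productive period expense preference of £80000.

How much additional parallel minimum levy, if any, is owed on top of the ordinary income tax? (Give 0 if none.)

£0

Ordinary income tax:
  £153000 × 13% = £19890
  £52000 × 24% = £12480
  £102000 × 28% = £28560
  → £60930

Parallel minimum levy:
  Adjusted income: £307000 + £42000 + £50000 + £6000 + £80000 = £485000
  Exemption: 25% × (£485000 − £345000) = £35000 ≥ £35000, so the exemption is fully phased out
  Base: £485000 − £0 = £485000
  £485000 × 12% = £58200

£58200 ≤ £60930, so no add-on is due.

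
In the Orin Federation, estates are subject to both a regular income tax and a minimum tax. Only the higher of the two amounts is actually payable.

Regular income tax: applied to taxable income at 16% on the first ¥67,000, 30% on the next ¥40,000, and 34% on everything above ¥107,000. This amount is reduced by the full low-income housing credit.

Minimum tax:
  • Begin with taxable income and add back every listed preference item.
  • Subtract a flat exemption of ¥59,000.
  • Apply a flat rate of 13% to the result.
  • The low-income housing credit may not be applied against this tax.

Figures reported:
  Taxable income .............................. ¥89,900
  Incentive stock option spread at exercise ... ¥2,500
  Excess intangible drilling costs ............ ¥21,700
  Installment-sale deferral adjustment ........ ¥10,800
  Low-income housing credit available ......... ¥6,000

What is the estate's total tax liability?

Regular income tax:
  ¥67,000 × 16% = ¥10,720
  ¥22,900 × 30% = ¥6,870
  → ¥17,590
  Less low-income housing credit ¥6,000 → ¥11,590

Minimum tax:
  Adjusted income: ¥89,900 + ¥2,500 + ¥21,700 + ¥10,800 = ¥124,900
  Less exemption ¥59,000 → base ¥65,900
  ¥65,900 × 13% = ¥8,567

¥11,590 > ¥8,567, so the regular income tax governs.

¥11,590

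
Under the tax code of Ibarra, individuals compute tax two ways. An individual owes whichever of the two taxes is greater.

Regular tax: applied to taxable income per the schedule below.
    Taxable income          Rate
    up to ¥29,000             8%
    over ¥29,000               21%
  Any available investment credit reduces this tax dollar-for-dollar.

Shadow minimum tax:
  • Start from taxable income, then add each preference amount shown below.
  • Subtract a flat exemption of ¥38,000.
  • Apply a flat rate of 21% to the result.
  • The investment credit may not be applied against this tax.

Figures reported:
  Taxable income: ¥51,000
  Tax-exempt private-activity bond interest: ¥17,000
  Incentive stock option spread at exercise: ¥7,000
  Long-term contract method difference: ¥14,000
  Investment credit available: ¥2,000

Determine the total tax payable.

Shadow minimum tax:
  Adjusted income: ¥51,000 + ¥17,000 + ¥7,000 + ¥14,000 = ¥89,000
  Less exemption ¥38,000 → base ¥51,000
  ¥51,000 × 21% = ¥10,710

Regular tax:
  ¥29,000 × 8% = ¥2,320
  ¥22,000 × 21% = ¥4,620
  → ¥6,940
  Less investment credit ¥2,000 → ¥4,940

¥10,710 > ¥4,940, so the shadow minimum tax is the binding amount.

¥10,710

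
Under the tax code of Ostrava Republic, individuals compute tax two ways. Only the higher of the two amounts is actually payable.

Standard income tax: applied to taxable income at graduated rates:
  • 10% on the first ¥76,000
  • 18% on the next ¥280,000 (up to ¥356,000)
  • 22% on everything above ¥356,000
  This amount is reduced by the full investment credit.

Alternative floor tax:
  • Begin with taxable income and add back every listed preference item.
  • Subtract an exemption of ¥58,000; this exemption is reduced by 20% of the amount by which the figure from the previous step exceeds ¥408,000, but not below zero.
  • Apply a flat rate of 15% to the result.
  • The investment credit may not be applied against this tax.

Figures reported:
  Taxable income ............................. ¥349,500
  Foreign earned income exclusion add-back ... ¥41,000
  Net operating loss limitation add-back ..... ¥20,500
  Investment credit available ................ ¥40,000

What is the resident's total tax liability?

¥53,040

Standard income tax:
  ¥76,000 × 10% = ¥7,600
  ¥273,500 × 18% = ¥49,230
  → ¥56,830
  Less investment credit ¥40,000 → ¥16,830

Alternative floor tax:
  Adjusted income: ¥349,500 + ¥41,000 + ¥20,500 = ¥411,000
  Exemption: ¥58,000 − 20% × (¥411,000 − ¥408,000) = ¥58,000 − ¥600 = ¥57,400
  Base: ¥411,000 − ¥57,400 = ¥353,600
  ¥353,600 × 15% = ¥53,040

¥53,040 > ¥16,830, so the alternative floor tax is the binding amount.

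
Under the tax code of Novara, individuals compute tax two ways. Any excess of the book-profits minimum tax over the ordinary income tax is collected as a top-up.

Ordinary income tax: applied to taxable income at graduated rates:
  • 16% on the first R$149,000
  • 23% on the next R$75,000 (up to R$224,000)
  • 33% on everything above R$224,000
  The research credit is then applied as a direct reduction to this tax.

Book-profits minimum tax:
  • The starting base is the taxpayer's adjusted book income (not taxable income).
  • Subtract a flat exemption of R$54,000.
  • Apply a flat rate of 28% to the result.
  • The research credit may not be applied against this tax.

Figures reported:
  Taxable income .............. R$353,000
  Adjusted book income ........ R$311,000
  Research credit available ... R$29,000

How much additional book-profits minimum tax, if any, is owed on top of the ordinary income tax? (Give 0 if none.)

R$17,300

Ordinary income tax:
  R$149,000 × 16% = R$23,840
  R$75,000 × 23% = R$17,250
  R$129,000 × 33% = R$42,570
  → R$83,660
  Less research credit R$29,000 → R$54,660

Book-profits minimum tax:
  Base (adjusted book income): R$311,000
  Less exemption R$54,000 → base R$257,000
  R$257,000 × 28% = R$71,960

Excess of book-profits minimum tax over ordinary income tax: R$71,960 − R$54,660 = R$17,300.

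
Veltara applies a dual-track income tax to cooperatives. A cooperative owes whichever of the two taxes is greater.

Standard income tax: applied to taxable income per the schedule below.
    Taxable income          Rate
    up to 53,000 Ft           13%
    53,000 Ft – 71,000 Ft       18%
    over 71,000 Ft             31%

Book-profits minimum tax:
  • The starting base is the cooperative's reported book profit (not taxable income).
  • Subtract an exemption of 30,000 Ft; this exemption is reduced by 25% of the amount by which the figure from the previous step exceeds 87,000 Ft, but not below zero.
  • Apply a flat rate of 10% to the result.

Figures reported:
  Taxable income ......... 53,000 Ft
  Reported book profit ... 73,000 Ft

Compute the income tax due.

6,890 Ft

Standard income tax:
  53,000 Ft × 13% = 6,890 Ft

Book-profits minimum tax:
  Base (reported book profit): 73,000 Ft
  Exemption: 73,000 Ft ≤ 87,000 Ft, so full 30,000 Ft applies
  Base: 73,000 Ft − 30,000 Ft = 43,000 Ft
  43,000 Ft × 10% = 4,300 Ft

6,890 Ft > 4,300 Ft, so the standard income tax governs.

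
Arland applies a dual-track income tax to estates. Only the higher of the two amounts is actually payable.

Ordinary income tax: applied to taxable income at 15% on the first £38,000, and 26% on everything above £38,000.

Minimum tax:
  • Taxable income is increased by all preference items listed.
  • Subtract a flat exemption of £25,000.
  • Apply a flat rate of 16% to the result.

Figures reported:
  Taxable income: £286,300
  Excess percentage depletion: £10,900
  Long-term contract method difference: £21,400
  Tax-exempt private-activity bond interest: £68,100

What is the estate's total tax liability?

£70,258

Ordinary income tax:
  £38,000 × 15% = £5,700
  £248,300 × 26% = £64,558
  → £70,258

Minimum tax:
  Adjusted income: £286,300 + £10,900 + £21,400 + £68,100 = £386,700
  Less exemption £25,000 → base £361,700
  £361,700 × 16% = £57,872

£70,258 > £57,872, so the ordinary income tax governs.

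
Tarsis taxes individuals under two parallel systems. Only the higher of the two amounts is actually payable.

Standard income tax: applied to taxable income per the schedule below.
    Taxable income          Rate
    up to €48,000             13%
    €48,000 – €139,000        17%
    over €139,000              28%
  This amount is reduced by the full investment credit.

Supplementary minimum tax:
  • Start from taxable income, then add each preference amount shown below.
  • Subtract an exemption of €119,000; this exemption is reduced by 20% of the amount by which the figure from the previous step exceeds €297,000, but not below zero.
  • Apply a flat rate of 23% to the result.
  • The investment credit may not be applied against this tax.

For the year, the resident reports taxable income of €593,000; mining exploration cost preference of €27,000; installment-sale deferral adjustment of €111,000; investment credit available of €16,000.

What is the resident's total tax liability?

Supplementary minimum tax:
  Adjusted income: €593,000 + €27,000 + €111,000 = €731,000
  Exemption: €119,000 − 20% × (€731,000 − €297,000) = €119,000 − €86,800 = €32,200
  Base: €731,000 − €32,200 = €698,800
  €698,800 × 23% = €160,724

Standard income tax:
  €48,000 × 13% = €6,240
  €91,000 × 17% = €15,470
  €454,000 × 28% = €127,120
  → €148,830
  Less investment credit €16,000 → €132,830

€160,724 > €132,830, so the supplementary minimum tax is the binding amount.

€160,724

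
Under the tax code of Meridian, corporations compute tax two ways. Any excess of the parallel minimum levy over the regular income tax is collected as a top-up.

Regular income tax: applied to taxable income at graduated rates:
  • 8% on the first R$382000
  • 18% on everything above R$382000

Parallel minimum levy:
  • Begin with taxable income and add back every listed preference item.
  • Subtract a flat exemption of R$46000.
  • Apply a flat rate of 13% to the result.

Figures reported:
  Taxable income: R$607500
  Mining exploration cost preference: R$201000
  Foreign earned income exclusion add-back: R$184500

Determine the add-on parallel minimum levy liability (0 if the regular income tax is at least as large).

Parallel minimum levy:
  Adjusted income: R$607500 + R$201000 + R$184500 = R$993000
  Less exemption R$46000 → base R$947000
  R$947000 × 13% = R$123110

Regular income tax:
  R$382000 × 8% = R$30560
  R$225500 × 18% = R$40590
  → R$71150

Excess of parallel minimum levy over regular income tax: R$123110 − R$71150 = R$51960.

R$51960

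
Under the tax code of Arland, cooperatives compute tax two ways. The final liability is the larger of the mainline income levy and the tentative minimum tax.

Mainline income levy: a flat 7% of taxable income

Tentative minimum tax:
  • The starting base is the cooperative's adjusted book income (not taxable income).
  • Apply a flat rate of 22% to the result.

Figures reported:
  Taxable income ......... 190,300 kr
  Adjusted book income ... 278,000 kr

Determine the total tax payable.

Mainline income levy:
  190,300 kr × 7% = 13,321 kr

Tentative minimum tax:
  Base (adjusted book income): 278,000 kr
  278,000 kr × 22% = 61,160 kr

61,160 kr > 13,321 kr, so the tentative minimum tax is the binding amount.

61,160 kr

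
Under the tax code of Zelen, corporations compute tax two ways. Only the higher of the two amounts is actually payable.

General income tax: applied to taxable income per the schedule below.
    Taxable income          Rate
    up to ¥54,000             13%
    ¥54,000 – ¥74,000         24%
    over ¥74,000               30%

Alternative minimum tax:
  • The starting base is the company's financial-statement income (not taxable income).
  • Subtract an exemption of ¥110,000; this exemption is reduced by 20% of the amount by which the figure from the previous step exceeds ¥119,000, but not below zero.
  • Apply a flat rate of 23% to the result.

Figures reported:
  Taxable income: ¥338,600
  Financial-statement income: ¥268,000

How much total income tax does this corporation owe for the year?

Alternative minimum tax:
  Base (financial-statement income): ¥268,000
  Exemption: ¥110,000 − 20% × (¥268,000 − ¥119,000) = ¥110,000 − ¥29,800 = ¥80,200
  Base: ¥268,000 − ¥80,200 = ¥187,800
  ¥187,800 × 23% = ¥43,194

General income tax:
  ¥54,000 × 13% = ¥7,020
  ¥20,000 × 24% = ¥4,800
  ¥264,600 × 30% = ¥79,380
  → ¥91,200

¥91,200 > ¥43,194, so the general income tax governs.

¥91,200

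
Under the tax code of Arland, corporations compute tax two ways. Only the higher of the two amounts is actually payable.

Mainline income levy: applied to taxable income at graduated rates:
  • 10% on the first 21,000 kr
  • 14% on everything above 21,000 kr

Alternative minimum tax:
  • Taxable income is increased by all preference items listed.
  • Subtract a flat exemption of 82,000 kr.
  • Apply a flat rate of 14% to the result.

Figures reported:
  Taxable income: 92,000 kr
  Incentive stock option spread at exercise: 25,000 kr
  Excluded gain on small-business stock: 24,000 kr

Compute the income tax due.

12,040 kr

Mainline income levy:
  21,000 kr × 10% = 2,100 kr
  71,000 kr × 14% = 9,940 kr
  → 12,040 kr

Alternative minimum tax:
  Adjusted income: 92,000 kr + 25,000 kr + 24,000 kr = 141,000 kr
  Less exemption 82,000 kr → base 59,000 kr
  59,000 kr × 14% = 8,260 kr

12,040 kr > 8,260 kr, so the mainline income levy governs.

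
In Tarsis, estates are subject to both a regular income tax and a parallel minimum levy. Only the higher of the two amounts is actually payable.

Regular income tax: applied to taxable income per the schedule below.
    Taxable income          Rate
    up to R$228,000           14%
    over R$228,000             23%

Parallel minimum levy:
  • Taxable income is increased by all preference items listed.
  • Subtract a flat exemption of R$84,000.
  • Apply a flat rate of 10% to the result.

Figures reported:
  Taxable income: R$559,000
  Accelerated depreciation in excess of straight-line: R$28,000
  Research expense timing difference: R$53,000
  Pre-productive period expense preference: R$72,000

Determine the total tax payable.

R$108,050

Regular income tax:
  R$228,000 × 14% = R$31,920
  R$331,000 × 23% = R$76,130
  → R$108,050

Parallel minimum levy:
  Adjusted income: R$559,000 + R$28,000 + R$53,000 + R$72,000 = R$712,000
  Less exemption R$84,000 → base R$628,000
  R$628,000 × 10% = R$62,800

R$108,050 > R$62,800, so the regular income tax governs.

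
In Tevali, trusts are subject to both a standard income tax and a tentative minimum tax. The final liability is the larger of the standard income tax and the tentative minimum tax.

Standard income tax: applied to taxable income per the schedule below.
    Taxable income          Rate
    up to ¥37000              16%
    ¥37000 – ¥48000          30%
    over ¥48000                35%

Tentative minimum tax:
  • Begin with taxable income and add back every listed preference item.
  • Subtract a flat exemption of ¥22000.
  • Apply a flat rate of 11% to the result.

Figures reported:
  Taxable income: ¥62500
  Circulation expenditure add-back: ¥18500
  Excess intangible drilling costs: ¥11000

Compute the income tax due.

Standard income tax:
  ¥37000 × 16% = ¥5920
  ¥11000 × 30% = ¥3300
  ¥14500 × 35% = ¥5075
  → ¥14295

Tentative minimum tax:
  Adjusted income: ¥62500 + ¥18500 + ¥11000 = ¥92000
  Less exemption ¥22000 → base ¥70000
  ¥70000 × 11% = ¥7700

¥14295 > ¥7700, so the standard income tax governs.

¥14295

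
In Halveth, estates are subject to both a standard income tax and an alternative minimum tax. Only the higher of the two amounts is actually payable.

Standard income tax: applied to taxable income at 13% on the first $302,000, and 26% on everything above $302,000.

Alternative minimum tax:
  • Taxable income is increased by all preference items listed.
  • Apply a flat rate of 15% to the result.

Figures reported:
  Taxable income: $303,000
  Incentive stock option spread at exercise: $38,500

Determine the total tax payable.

Standard income tax:
  $302,000 × 13% = $39,260
  $1,000 × 26% = $260
  → $39,520

Alternative minimum tax:
  Adjusted income: $303,000 + $38,500 = $341,500
  $341,500 × 15% = $51,225

$51,225 > $39,520, so the alternative minimum tax is the binding amount.

$51,225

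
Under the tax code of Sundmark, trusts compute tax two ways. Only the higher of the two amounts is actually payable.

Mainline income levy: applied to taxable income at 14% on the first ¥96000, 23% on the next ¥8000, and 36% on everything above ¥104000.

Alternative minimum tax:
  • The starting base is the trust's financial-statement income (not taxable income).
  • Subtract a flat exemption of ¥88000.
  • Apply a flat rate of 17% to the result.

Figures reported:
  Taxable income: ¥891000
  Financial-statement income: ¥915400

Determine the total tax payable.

Mainline income levy:
  ¥96000 × 14% = ¥13440
  ¥8000 × 23% = ¥1840
  ¥787000 × 36% = ¥283320
  → ¥298600

Alternative minimum tax:
  Base (financial-statement income): ¥915400
  Less exemption ¥88000 → base ¥827400
  ¥827400 × 17% = ¥140658

¥298600 > ¥140658, so the mainline income levy governs.

¥298600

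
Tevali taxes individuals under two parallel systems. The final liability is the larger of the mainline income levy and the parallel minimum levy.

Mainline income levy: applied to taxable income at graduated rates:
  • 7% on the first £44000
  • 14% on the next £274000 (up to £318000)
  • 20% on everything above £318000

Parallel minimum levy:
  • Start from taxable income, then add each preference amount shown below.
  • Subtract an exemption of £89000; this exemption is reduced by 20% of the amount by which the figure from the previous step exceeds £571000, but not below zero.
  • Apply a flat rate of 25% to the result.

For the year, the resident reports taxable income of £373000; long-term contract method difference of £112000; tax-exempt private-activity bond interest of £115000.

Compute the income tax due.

£129200

Parallel minimum levy:
  Adjusted income: £373000 + £112000 + £115000 = £600000
  Exemption: £89000 − 20% × (£600000 − £571000) = £89000 − £5800 = £83200
  Base: £600000 − £83200 = £516800
  £516800 × 25% = £129200

Mainline income levy:
  £44000 × 7% = £3080
  £274000 × 14% = £38360
  £55000 × 20% = £11000
  → £52440

£129200 > £52440, so the parallel minimum levy is the binding amount.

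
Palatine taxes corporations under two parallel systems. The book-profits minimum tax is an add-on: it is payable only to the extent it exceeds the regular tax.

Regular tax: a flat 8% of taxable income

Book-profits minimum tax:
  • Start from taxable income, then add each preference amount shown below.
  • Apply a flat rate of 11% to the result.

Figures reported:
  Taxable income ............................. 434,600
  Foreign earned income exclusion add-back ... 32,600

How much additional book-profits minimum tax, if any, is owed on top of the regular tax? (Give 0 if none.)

16,624

Regular tax:
  434,600 × 8% = 34,768

Book-profits minimum tax:
  Adjusted income: 434,600 + 32,600 = 467,200
  467,200 × 11% = 51,392

Excess of book-profits minimum tax over regular tax: 51,392 − 34,768 = 16,624.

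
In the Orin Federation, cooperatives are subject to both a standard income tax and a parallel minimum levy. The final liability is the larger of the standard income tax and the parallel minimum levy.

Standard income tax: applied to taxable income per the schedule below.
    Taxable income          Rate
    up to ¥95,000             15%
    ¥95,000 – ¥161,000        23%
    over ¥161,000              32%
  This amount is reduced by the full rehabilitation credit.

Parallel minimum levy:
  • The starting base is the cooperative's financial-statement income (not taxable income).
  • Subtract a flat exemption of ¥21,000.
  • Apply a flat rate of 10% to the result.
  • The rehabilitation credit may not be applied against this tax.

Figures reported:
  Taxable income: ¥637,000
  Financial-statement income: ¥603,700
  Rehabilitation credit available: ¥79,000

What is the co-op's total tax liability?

¥102,750

Standard income tax:
  ¥95,000 × 15% = ¥14,250
  ¥66,000 × 23% = ¥15,180
  ¥476,000 × 32% = ¥152,320
  → ¥181,750
  Less rehabilitation credit ¥79,000 → ¥102,750

Parallel minimum levy:
  Base (financial-statement income): ¥603,700
  Less exemption ¥21,000 → base ¥582,700
  ¥582,700 × 10% = ¥58,270

¥102,750 > ¥58,270, so the standard income tax governs.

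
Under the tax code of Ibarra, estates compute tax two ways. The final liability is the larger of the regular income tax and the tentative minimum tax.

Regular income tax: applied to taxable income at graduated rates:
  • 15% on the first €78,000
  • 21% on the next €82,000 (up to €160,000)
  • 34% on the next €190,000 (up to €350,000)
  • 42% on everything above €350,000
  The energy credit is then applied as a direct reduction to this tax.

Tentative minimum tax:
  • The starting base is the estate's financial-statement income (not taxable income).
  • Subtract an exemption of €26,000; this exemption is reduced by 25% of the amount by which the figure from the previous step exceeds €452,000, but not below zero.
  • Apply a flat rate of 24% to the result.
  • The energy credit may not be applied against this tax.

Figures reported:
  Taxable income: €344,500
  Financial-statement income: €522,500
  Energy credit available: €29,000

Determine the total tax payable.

Regular income tax:
  €78,000 × 15% = €11,700
  €82,000 × 21% = €17,220
  €184,500 × 34% = €62,730
  → €91,650
  Less energy credit €29,000 → €62,650

Tentative minimum tax:
  Base (financial-statement income): €522,500
  Exemption: €26,000 − 25% × (€522,500 − €452,000) = €26,000 − €17,625 = €8,375
  Base: €522,500 − €8,375 = €514,125
  €514,125 × 24% = €123,390

€123,390 > €62,650, so the tentative minimum tax is the binding amount.

€123,390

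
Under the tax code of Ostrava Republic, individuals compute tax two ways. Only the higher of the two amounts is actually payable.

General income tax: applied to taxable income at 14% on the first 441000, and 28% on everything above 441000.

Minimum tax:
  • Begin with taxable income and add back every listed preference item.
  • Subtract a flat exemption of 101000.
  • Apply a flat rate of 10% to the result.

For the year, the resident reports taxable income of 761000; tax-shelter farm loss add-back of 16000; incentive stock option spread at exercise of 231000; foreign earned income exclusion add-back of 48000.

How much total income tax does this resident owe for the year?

151340

General income tax:
  441000 × 14% = 61740
  320000 × 28% = 89600
  → 151340

Minimum tax:
  Adjusted income: 761000 + 16000 + 231000 + 48000 = 1056000
  Less exemption 101000 → base 955000
  955000 × 10% = 95500

151340 > 95500, so the general income tax governs.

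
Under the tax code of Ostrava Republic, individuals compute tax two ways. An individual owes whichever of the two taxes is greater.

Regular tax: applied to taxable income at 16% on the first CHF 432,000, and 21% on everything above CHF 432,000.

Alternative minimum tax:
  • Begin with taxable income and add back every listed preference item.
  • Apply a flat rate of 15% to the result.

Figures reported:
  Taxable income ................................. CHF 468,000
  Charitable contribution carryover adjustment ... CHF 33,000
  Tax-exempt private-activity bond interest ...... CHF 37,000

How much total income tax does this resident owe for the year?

CHF 80,700

Alternative minimum tax:
  Adjusted income: CHF 468,000 + CHF 33,000 + CHF 37,000 = CHF 538,000
  CHF 538,000 × 15% = CHF 80,700

Regular tax:
  CHF 432,000 × 16% = CHF 69,120
  CHF 36,000 × 21% = CHF 7,560
  → CHF 76,680

CHF 80,700 > CHF 76,680, so the alternative minimum tax is the binding amount.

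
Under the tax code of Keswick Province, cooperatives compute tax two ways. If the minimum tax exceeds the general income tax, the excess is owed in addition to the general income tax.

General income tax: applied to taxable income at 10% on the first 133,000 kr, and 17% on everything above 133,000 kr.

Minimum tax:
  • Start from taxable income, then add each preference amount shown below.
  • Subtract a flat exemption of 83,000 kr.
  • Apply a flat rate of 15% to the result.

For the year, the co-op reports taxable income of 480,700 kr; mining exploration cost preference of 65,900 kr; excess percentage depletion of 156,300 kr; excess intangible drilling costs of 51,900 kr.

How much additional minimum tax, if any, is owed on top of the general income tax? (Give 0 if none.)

Minimum tax:
  Adjusted income: 480,700 kr + 65,900 kr + 156,300 kr + 51,900 kr = 754,800 kr
  Less exemption 83,000 kr → base 671,800 kr
  671,800 kr × 15% = 100,770 kr

General income tax:
  133,000 kr × 10% = 13,300 kr
  347,700 kr × 17% = 59,109 kr
  → 72,409 kr

Excess of minimum tax over general income tax: 100,770 kr − 72,409 kr = 28,361 kr.

28,361 kr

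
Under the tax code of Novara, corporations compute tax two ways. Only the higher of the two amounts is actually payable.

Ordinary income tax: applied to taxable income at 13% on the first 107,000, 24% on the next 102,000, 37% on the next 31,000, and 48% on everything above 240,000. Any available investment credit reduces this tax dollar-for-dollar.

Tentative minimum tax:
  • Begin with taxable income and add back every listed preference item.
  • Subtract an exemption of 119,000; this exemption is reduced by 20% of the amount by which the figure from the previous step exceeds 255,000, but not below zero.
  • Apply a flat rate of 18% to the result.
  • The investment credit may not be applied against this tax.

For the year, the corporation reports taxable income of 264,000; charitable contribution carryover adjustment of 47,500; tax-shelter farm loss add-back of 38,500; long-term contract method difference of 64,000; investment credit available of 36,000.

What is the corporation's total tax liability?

58,824

Tentative minimum tax:
  Adjusted income: 264,000 + 47,500 + 38,500 + 64,000 = 414,000
  Exemption: 119,000 − 20% × (414,000 − 255,000) = 119,000 − 31,800 = 87,200
  Base: 414,000 − 87,200 = 326,800
  326,800 × 18% = 58,824

Ordinary income tax:
  107,000 × 13% = 13,910
  102,000 × 24% = 24,480
  31,000 × 37% = 11,470
  24,000 × 48% = 11,520
  → 61,380
  Less investment credit 36,000 → 25,380

58,824 > 25,380, so the tentative minimum tax is the binding amount.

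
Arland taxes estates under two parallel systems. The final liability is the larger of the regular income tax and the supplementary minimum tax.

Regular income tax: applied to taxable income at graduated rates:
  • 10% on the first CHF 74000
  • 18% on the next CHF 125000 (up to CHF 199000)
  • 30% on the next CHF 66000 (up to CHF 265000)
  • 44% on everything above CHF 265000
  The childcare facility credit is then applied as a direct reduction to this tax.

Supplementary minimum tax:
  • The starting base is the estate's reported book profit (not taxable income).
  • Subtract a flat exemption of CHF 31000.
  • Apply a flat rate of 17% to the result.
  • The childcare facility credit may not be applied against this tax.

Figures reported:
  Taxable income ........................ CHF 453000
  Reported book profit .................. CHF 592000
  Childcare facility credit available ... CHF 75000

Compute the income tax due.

Regular income tax:
  CHF 74000 × 10% = CHF 7400
  CHF 125000 × 18% = CHF 22500
  CHF 66000 × 30% = CHF 19800
  CHF 188000 × 44% = CHF 82720
  → CHF 132420
  Less childcare facility credit CHF 75000 → CHF 57420

Supplementary minimum tax:
  Base (reported book profit): CHF 592000
  Less exemption CHF 31000 → base CHF 561000
  CHF 561000 × 17% = CHF 95370

CHF 95370 > CHF 57420, so the supplementary minimum tax is the binding amount.

CHF 95370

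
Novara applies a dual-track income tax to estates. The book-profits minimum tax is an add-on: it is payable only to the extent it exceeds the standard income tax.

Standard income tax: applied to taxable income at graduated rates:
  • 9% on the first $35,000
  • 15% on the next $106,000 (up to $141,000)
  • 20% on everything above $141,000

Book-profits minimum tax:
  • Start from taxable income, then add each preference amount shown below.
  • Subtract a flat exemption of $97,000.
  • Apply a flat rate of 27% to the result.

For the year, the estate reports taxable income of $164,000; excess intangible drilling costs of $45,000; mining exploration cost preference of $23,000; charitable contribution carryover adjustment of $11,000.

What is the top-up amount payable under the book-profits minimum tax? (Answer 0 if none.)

$15,770

Standard income tax:
  $35,000 × 9% = $3,150
  $106,000 × 15% = $15,900
  $23,000 × 20% = $4,600
  → $23,650

Book-profits minimum tax:
  Adjusted income: $164,000 + $45,000 + $23,000 + $11,000 = $243,000
  Less exemption $97,000 → base $146,000
  $146,000 × 27% = $39,420

Excess of book-profits minimum tax over standard income tax: $39,420 − $23,650 = $15,770.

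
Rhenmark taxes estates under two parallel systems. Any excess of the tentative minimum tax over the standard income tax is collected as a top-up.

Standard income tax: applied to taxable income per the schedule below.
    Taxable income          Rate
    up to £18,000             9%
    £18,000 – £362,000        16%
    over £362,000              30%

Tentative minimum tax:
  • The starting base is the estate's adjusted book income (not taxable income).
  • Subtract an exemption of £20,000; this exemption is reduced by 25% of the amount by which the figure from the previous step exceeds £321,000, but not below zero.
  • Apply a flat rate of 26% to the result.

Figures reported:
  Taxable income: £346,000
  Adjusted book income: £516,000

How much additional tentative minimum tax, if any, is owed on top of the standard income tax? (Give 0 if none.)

£80,060

Standard income tax:
  £18,000 × 9% = £1,620
  £328,000 × 16% = £52,480
  → £54,100

Tentative minimum tax:
  Base (adjusted book income): £516,000
  Exemption: 25% × (£516,000 − £321,000) = £48,750 ≥ £20,000, so the exemption is fully phased out
  Base: £516,000 − £0 = £516,000
  £516,000 × 26% = £134,160

Excess of tentative minimum tax over standard income tax: £134,160 − £54,100 = £80,060.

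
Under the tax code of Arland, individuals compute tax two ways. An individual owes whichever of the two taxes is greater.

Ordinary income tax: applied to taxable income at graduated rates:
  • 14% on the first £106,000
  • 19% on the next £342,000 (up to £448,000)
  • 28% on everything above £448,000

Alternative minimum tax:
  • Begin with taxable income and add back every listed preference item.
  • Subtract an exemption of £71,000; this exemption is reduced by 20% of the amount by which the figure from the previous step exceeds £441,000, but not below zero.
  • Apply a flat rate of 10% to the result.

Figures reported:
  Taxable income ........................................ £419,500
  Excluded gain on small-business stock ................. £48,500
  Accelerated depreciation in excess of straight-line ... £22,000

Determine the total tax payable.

Ordinary income tax:
  £106,000 × 14% = £14,840
  £313,500 × 19% = £59,565
  → £74,405

Alternative minimum tax:
  Adjusted income: £419,500 + £48,500 + £22,000 = £490,000
  Exemption: £71,000 − 20% × (£490,000 − £441,000) = £71,000 − £9,800 = £61,200
  Base: £490,000 − £61,200 = £428,800
  £428,800 × 10% = £42,880

£74,405 > £42,880, so the ordinary income tax governs.

£74,405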